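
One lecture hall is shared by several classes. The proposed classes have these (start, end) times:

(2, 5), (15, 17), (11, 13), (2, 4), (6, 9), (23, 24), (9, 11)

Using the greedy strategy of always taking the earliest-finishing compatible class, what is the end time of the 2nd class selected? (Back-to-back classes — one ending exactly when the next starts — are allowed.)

9

Order by finish time; keep every interval that doesn't clash with the previous kept one.
Sorted by end: (2,4)  (2,5)  (6,9)  (9,11)  (11,13)  (15,17)  (23,24)
take (2,4); take (6,9); take (9,11); take (11,13); take (15,17); take (23,24).
Selected: (2,4) (6,9) (9,11) (11,13) (15,17) (23,24)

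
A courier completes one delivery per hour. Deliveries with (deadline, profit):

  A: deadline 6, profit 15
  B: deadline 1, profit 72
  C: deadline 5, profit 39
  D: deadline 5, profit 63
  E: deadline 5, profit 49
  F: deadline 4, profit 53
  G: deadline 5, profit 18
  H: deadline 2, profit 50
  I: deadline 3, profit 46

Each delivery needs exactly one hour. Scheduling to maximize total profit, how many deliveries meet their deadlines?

6

Sort by profit descending; place each in the latest free slot ≤ its deadline.
Profit order: B=72 D=63 F=53 H=50 E=49 I=46 C=39 G=18 A=15
Assign: B→slot 1, D→slot 5, F→slot 4, H→slot 2, E→slot 3, I skipped, C skipped, G skipped, A→slot 6.
Slots: [1:B] [2:H] [3:E] [4:F] [5:D] [6:A]
6 of 9 scheduled.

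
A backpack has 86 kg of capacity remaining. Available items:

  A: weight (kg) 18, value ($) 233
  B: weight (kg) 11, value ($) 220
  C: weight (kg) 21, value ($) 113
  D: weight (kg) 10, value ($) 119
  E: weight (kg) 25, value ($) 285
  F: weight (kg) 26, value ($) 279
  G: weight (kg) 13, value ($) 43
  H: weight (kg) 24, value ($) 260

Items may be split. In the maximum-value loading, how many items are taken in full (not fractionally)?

4

Ratios (sorted): B 20.00, A 12.94, D 11.90, E 11.40, H 10.83, F 10.73, C 5.38, G 3.31
take B (11 @ 220); take A (18 @ 233); take D (10 @ 119); take E (25 @ 285); take 22/24 of H → 238.33. Capacity used 86/86.
4 item(s) taken whole; one partial (take 22/24 of H).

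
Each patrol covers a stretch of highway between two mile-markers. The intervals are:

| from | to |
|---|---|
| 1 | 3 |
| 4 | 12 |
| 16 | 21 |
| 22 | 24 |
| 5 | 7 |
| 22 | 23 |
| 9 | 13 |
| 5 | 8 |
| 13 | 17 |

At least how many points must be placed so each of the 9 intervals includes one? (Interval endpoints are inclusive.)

5

Process intervals by earliest right end; each time one isn't hit yet, stab at its right endpoint.
By right end: [1,3]  [5,7]  [5,8]  [4,12]  [9,13]  [13,17]  [16,21]  [22,23]  [22,24]
[1,3] uncovered → point at 3; [5,7] uncovered → point at 7; [9,13] uncovered → point at 13; [16,21] uncovered → point at 21; [22,23] uncovered → point at 23.
Points: 3, 7, 13, 21, 23 (5 total).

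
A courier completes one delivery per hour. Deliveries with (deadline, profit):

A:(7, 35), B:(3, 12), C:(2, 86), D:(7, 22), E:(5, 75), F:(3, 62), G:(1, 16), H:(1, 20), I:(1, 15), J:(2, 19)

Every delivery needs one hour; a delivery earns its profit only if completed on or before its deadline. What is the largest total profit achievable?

300

Profit order: C=86 E=75 F=62 A=35 D=22 H=20 J=19 G=16 I=15 B=12
Assign: C→slot 2, E→slot 5, F→slot 3, A→slot 7, D→slot 6, H→slot 1, J skipped, G skipped, I skipped, B skipped.
Slots: [1:H] [2:C] [3:F] [5:E] [6:D] [7:A]
Profit = 20 + 86 + 62 + 75 + 22 + 35 = 300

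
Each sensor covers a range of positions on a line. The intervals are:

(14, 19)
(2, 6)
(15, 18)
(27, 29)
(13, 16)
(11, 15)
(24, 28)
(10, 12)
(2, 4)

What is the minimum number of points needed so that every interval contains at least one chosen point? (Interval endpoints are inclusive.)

4

By right end: [2,4]  [2,6]  [10,12]  [11,15]  [13,16]  [15,18]  [14,19]  [24,28]  [27,29]
[2,4] uncovered → point at 4; [10,12] uncovered → point at 12; [13,16] uncovered → point at 16; [24,28] uncovered → point at 28.
Points: 4, 12, 16, 28 (4 total).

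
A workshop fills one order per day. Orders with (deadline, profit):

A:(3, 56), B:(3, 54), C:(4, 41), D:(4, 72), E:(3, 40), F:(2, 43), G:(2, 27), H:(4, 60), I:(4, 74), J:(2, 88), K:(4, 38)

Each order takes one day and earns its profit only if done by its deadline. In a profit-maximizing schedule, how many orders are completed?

By profit: J(d2,88), I(d4,74), D(d4,72), H(d4,60), A(d3,56), B(d3,54), F(d2,43), C(d4,41), E(d3,40), K(d4,38), G(d2,27)
J→slot 2; I→slot 4; D→slot 3; H→slot 1; A skipped; B skipped; F skipped; C skipped; E skipped; K skipped; G skipped.
4 of 11 scheduled.

4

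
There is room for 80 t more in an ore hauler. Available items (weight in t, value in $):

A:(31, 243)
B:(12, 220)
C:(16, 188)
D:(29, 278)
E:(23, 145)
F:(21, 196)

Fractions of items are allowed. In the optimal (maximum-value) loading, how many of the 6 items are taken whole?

4

Greedy by value/weight ratio, highest first.
Order: B (220/12=18.33) > C (188/16=11.75) > D (278/29=9.59) > F (196/21=9.33) > A (243/31=7.84) > E (145/23=6.30)
Fill: take B (12 @ 220) → take C (16 @ 188) → take D (29 @ 278) → take F (21 @ 196) → take 2/31 of A → 15.68; 80/80 used.
4 item(s) taken whole; one partial (take 2/31 of A).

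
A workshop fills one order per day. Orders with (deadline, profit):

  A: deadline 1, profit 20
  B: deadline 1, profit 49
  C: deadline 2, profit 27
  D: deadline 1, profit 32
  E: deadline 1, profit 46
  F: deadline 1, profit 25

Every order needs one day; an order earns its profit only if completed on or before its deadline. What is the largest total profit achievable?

Sort by profit descending; place each in the latest free slot ≤ its deadline.
By profit: B(d1,49), E(d1,46), D(d1,32), C(d2,27), F(d1,25), A(d1,20)
B→slot 1; E skipped; D skipped; C→slot 2; F skipped; A skipped.
Profit = 49 + 27 = 76

76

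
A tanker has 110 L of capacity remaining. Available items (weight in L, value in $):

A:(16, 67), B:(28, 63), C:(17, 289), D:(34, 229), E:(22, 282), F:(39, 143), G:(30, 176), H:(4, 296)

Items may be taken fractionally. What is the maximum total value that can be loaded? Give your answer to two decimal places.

1284.56

Order: H (296/4=74.00) > C (289/17=17.00) > E (282/22=12.82) > D (229/34=6.74) > G (176/30=5.87) > A (67/16=4.19) > F (143/39=3.67) > B (63/28=2.25)
Fill: take H (4 @ 296) → take C (17 @ 289) → take E (22 @ 282) → take D (34 @ 229) → take G (30 @ 176) → take 3/16 of A → 12.56; 110/110 used.
Total value = 1284.56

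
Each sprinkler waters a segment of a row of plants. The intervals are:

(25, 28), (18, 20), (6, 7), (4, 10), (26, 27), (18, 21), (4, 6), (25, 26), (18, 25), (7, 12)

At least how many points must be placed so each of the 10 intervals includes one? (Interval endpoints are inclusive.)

4

By right end: [4,6]  [6,7]  [4,10]  [7,12]  [18,20]  [18,21]  [18,25]  [25,26]  [26,27]  [25,28]
[4,6] uncovered → point at 6; [7,12] uncovered → point at 12; [18,20] uncovered → point at 20; [25,26] uncovered → point at 26.
Points: 6, 12, 20, 26 (4 total).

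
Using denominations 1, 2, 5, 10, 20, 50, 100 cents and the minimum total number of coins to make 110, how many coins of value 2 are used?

Use the largest denomination that fits, subtract, and repeat.
110 − 1×100→10 − 1×10→0
Count of 2: 0

0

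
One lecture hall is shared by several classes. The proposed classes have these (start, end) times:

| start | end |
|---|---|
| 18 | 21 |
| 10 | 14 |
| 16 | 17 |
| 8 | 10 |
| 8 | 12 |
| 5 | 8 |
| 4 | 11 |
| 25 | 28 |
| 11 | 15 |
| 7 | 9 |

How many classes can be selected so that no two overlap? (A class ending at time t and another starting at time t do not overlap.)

Greedy by earliest finish: after sorting by end time, pick each interval compatible with the last pick.
By end time: (5,8), (7,9), (8,10), (4,11), (8,12), (10,14), (11,15), (16,17), (18,21), (25,28).
Pick (5,8); next start ≥ 8 → (8,10); next start ≥ 10 → (10,14); next start ≥ 14 → (16,17); next start ≥ 17 → (18,21); next start ≥ 21 → (25,28).
Selected 6 classes.

6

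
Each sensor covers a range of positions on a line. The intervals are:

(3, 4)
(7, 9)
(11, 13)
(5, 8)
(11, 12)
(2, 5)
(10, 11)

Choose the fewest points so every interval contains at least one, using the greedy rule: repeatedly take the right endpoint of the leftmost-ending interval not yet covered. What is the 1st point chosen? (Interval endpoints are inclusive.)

By right end: [3,4]  [2,5]  [5,8]  [7,9]  [10,11]  [11,12]  [11,13]
[3,4] uncovered → point at 4; [5,8] uncovered → point at 8; [10,11] uncovered → point at 11.
Points: 4, 8, 11 (3 total).

4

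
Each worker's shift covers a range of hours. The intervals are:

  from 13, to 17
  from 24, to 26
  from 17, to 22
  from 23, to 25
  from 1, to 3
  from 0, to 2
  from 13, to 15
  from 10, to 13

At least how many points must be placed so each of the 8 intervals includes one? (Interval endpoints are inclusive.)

Sort by right endpoint; whenever an interval is uncovered, place a point at its right end.
Sorted: [0,2] [1,3] [10,13] [13,15] [13,17] [17,22] [23,25] [24,26]
{[0,2],[1,3]} hit by 2; {[10,13],[13,15],[13,17]} hit by 13; {[17,22]} hit by 22; {[23,25],[24,26]} hit by 25.
Points: 2, 13, 22, 25 (4 total).

4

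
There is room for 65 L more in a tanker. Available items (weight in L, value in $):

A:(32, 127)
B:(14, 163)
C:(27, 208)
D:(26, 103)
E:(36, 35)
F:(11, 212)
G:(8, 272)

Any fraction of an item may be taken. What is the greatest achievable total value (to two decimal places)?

Sort by value per unit weight and fill in that order.
Order: G (272/8=34.00) > F (212/11=19.27) > B (163/14=11.64) > C (208/27=7.70) > A (127/32=3.97) > D (103/26=3.96) > E (35/36=0.97)
Fill: take G (8 @ 272) → take F (11 @ 212) → take B (14 @ 163) → take C (27 @ 208) → take 5/32 of A → 19.84; 65/65 used.
Total value = 874.84

874.84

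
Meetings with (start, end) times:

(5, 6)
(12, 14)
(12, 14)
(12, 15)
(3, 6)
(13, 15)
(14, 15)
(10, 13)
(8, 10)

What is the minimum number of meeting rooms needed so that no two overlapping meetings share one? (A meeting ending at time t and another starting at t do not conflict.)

Events (time:±→running): 3:+→1 5:+→2 6:-→1 6:-→0 8:+→1 10:-→0 10:+→1 12:+→2 12:+→3 12:+→4 … peak 4.

4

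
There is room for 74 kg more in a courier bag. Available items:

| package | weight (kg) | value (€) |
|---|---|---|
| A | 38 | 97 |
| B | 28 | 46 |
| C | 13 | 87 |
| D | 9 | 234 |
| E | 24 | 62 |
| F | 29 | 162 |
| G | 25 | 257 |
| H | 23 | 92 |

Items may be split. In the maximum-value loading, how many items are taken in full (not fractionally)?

3

Greedy by value/weight ratio, highest first.
Ratios (sorted): D 26.00, G 10.28, C 6.69, F 5.59, H 4.00, E 2.58, A 2.55, B 1.64
take D (9 @ 234); take G (25 @ 257); take C (13 @ 87); take 27/29 of F → 150.83. Capacity used 74/74.
3 item(s) taken whole; one partial (take 27/29 of F).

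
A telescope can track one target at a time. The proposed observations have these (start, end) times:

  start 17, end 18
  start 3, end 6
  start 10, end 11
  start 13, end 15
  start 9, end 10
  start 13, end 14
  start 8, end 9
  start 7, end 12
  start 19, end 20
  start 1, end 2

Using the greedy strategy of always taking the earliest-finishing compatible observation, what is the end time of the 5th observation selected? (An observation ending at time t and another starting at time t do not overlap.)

11

Sorted by end: (1,2)  (3,6)  (8,9)  (9,10)  (10,11)  (7,12)  (13,14)  (13,15)  (17,18)  (19,20)
take (1,2); take (3,6); take (8,9); take (9,10); take (10,11); take (13,14); take (17,18); take (19,20).
Selected: (1,2) (3,6) (8,9) (9,10) (10,11) (13,14) (17,18) (19,20)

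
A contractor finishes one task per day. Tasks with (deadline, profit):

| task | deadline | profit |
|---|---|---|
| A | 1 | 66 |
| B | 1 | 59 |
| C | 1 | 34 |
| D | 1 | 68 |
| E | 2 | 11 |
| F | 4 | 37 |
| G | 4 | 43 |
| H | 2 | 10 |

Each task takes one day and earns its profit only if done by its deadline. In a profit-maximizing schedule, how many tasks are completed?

4

By profit: D(d1,68), A(d1,66), B(d1,59), G(d4,43), F(d4,37), C(d1,34), E(d2,11), H(d2,10)
D→slot 1; A skipped; B skipped; G→slot 4; F→slot 3; C skipped; E→slot 2; H skipped.
4 of 8 scheduled.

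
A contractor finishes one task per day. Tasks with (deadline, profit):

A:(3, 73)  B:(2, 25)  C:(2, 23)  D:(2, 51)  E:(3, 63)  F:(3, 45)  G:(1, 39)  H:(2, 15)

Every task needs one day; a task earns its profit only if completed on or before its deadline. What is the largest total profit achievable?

187

By profit: A(d3,73), E(d3,63), D(d2,51), F(d3,45), G(d1,39), B(d2,25), C(d2,23), H(d2,15)
A→slot 3; E→slot 2; D→slot 1; F skipped; G skipped; B skipped; C skipped; H skipped.
Profit = 51 + 63 + 73 = 187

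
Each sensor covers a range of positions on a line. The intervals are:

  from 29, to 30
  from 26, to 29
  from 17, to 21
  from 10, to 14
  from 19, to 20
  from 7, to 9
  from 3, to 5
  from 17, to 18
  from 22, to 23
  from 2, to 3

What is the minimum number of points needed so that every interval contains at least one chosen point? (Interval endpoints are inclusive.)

Sorted: [2,3] [3,5] [7,9] [10,14] [17,18] [19,20] [17,21] [22,23] [26,29] [29,30]
{[2,3],[3,5]} hit by 3; {[7,9]} hit by 9; {[10,14]} hit by 14; {[17,18]} hit by 18; {[19,20],[17,21]} hit by 20; {[22,23]} hit by 23; {[26,29],[29,30]} hit by 29.
Points: 3, 9, 14, 18, 20, 23, 29 (7 total).

7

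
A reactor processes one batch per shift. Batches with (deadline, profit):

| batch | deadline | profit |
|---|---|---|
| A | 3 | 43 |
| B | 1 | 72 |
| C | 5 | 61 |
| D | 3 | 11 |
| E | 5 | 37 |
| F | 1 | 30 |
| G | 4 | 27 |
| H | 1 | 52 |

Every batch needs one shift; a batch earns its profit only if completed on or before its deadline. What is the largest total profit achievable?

Sort by profit descending; place each in the latest free slot ≤ its deadline.
Profit order: B=72 C=61 H=52 A=43 E=37 F=30 G=27 D=11
Assign: B→slot 1, C→slot 5, H skipped, A→slot 3, E→slot 4, F skipped, G→slot 2, D skipped.
Slots: [1:B] [2:G] [3:A] [4:E] [5:C]
Profit = 72 + 27 + 43 + 37 + 61 = 240

240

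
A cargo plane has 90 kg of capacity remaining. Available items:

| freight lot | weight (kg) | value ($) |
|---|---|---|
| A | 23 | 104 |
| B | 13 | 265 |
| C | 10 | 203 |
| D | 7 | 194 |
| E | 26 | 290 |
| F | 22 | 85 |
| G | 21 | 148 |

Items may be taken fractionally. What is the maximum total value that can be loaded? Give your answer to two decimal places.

1158.78

Greedy by value/weight ratio, highest first.
Order: D (194/7=27.71) > B (265/13=20.38) > C (203/10=20.30) > E (290/26=11.15) > G (148/21=7.05) > A (104/23=4.52) > F (85/22=3.86)
Fill: take D (7 @ 194) → take B (13 @ 265) → take C (10 @ 203) → take E (26 @ 290) → take G (21 @ 148) → take 13/23 of A → 58.78; 90/90 used.
Total value = 1158.78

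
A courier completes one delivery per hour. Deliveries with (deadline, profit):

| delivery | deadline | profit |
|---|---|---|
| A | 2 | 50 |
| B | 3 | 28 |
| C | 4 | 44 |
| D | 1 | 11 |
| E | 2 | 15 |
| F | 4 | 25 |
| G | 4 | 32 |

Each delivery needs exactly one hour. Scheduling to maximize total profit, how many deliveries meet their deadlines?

4

Profit order: A=50 C=44 G=32 B=28 F=25 E=15 D=11
Assign: A→slot 2, C→slot 4, G→slot 3, B→slot 1, F skipped, E skipped, D skipped.
Slots: [1:B] [2:A] [3:G] [4:C]
4 of 7 scheduled.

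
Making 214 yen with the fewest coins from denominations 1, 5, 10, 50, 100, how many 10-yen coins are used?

1

214 − 2×100→14 − 1×10→4 − 4×1→0
Count of 10: 1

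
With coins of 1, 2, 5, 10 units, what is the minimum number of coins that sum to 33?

33 − 3×10→3 − 1×2→1 − 1×1→0
Total coins = 3 + 1 + 1 = 5

5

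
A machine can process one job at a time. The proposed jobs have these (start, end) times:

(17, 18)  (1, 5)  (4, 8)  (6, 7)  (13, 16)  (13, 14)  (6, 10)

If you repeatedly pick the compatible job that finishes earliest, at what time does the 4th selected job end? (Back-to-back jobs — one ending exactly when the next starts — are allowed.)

18

Sorted by end: (1,5)  (6,7)  (4,8)  (6,10)  (13,14)  (13,16)  (17,18)
take (1,5); take (6,7); skip (6,10); take (13,14); take (17,18).
Selected: (1,5) (6,7) (13,14) (17,18)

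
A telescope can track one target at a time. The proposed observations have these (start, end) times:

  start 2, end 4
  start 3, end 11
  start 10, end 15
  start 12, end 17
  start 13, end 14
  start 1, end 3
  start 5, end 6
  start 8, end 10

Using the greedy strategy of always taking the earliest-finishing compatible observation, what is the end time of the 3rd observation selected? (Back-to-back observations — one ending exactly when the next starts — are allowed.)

10

Sort by end time and greedily take each interval whose start is ≥ the last chosen end.
Sorted by end: (1,3)  (2,4)  (5,6)  (8,10)  (3,11)  (13,14)  (10,15)  (12,17)
take (1,3); skip (2,4); take (5,6); take (8,10); skip (3,11); take (13,14).
Selected: (1,3) (5,6) (8,10) (13,14)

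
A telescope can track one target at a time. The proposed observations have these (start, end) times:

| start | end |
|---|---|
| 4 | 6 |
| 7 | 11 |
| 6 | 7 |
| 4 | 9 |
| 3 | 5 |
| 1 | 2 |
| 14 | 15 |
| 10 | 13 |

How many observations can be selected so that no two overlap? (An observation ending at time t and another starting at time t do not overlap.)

Greedy by earliest finish: after sorting by end time, pick each interval compatible with the last pick.
By end time: (1,2), (3,5), (4,6), (6,7), (4,9), (7,11), (10,13), (14,15).
Pick (1,2); next start ≥ 2 → (3,5); next start ≥ 5 → (6,7); next start ≥ 7 → (7,11); next start ≥ 11 → (14,15).
Selected 5 observations.

5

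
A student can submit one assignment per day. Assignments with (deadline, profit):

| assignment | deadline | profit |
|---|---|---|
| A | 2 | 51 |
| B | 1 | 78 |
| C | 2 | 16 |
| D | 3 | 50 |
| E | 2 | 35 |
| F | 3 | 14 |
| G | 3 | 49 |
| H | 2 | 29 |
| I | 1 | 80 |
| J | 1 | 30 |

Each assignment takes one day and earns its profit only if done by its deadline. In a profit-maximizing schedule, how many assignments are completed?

3

Profit order: I=80 B=78 A=51 D=50 G=49 E=35 J=30 H=29 C=16 F=14
Assign: I→slot 1, B skipped, A→slot 2, D→slot 3, G skipped, E skipped, J skipped, H skipped, C skipped, F skipped.
Slots: [1:I] [2:A] [3:D]
3 of 10 scheduled.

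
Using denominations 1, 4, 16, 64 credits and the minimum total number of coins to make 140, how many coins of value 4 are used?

3

Greedy: take as many of the largest coin as possible, then repeat with the remainder.
140 − 2×64→12 − 3×4→0
Count of 4: 3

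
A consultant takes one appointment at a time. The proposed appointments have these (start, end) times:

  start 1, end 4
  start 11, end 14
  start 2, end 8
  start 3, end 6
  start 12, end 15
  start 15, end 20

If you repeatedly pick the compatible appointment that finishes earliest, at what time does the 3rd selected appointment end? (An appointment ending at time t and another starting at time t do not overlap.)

20

Greedy by earliest finish: after sorting by end time, pick each interval compatible with the last pick.
By end time: (1,4), (3,6), (2,8), (11,14), (12,15), (15,20).
Pick (1,4); next start ≥ 4 → (11,14); next start ≥ 14 → (15,20).
Selected: (1,4) (11,14) (15,20)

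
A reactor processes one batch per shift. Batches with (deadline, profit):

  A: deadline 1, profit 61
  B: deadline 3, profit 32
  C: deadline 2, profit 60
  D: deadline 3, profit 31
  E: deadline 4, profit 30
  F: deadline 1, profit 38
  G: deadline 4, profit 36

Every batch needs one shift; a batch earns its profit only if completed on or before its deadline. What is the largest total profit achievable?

Sort by profit descending; place each in the latest free slot ≤ its deadline.
Profit order: A=61 C=60 F=38 G=36 B=32 D=31 E=30
Assign: A→slot 1, C→slot 2, F skipped, G→slot 4, B→slot 3, D skipped, E skipped.
Slots: [1:A] [2:C] [3:B] [4:G]
Profit = 61 + 60 + 32 + 36 = 189

189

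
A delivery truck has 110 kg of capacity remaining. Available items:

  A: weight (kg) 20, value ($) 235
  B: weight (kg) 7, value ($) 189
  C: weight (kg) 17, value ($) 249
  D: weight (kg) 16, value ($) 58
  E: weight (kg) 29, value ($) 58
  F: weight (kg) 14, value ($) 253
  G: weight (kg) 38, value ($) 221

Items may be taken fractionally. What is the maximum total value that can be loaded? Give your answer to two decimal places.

1197.75

Sort by value per unit weight and fill in that order.
Order: B (189/7=27.00) > F (253/14=18.07) > C (249/17=14.65) > A (235/20=11.75) > G (221/38=5.82) > D (58/16=3.62) > E (58/29=2.00)
Fill: take B (7 @ 189) → take F (14 @ 253) → take C (17 @ 249) → take A (20 @ 235) → take G (38 @ 221) → take 14/16 of D → 50.75; 110/110 used.
Total value = 1197.75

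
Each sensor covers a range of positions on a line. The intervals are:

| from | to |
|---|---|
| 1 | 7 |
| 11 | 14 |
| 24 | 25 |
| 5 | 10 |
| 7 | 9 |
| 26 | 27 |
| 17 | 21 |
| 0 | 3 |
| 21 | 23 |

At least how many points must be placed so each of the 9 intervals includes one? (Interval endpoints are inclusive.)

Sort by right endpoint; whenever an interval is uncovered, place a point at its right end.
By right end: [0,3]  [1,7]  [7,9]  [5,10]  [11,14]  [17,21]  [21,23]  [24,25]  [26,27]
[0,3] uncovered → point at 3; [7,9] uncovered → point at 9; [11,14] uncovered → point at 14; [17,21] uncovered → point at 21; [24,25] uncovered → point at 25; [26,27] uncovered → point at 27.
Points: 3, 9, 14, 21, 25, 27 (6 total).

6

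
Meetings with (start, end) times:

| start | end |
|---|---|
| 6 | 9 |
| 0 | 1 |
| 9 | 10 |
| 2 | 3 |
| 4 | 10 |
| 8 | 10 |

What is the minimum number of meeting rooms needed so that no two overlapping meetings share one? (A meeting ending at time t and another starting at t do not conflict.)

Count concurrent intervals with a sweep; the peak is the room count.
Events (time:±→running): 0:+→1 1:-→0 2:+→1 3:-→0 4:+→1 6:+→2 8:+→3 … peak 3.

3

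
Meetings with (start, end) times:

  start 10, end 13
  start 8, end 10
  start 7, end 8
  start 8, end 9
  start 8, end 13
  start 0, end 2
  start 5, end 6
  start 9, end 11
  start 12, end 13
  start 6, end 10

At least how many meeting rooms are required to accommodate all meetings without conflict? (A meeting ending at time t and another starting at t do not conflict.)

starts: [0, 5, 6, 7, 8, 8, 8, 9, 10, 12]
ends:   [2, 6, 8, 9, 10, 10, 11, 13, 13, 13]
s0→1 e2→0 s5→1 e6→0 s6→1 s7→2 e8→1 s8→2 s8→3 s8→4  — peak 4.

4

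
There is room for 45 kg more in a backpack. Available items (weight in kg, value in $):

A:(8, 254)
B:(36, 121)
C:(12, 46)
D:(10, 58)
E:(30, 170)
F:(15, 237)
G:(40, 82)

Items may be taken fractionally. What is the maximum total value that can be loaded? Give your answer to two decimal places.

Order: A (254/8=31.75) > F (237/15=15.80) > D (58/10=5.80) > E (170/30=5.67) > C (46/12=3.83) > B (121/36=3.36) > G (82/40=2.05)
Fill: take A (8 @ 254) → take F (15 @ 237) → take D (10 @ 58) → take 12/30 of E → 68.00; 45/45 used.
Total value = 617.00

617.00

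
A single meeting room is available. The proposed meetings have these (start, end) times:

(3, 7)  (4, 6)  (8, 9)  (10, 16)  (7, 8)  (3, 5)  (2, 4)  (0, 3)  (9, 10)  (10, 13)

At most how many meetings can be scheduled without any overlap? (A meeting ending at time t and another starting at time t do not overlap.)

Order by finish time; keep every interval that doesn't clash with the previous kept one.
By end time: (0,3), (2,4), (3,5), (4,6), (3,7), (7,8), (8,9), (9,10), (10,13), (10,16).
Pick (0,3); next start ≥ 3 → (3,5); next start ≥ 5 → (7,8); next start ≥ 8 → (8,9); next start ≥ 9 → (9,10); next start ≥ 10 → (10,13).
Selected 6 meetings.

6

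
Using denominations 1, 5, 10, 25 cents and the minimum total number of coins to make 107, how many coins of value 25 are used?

4

107 = 4×25 + 1×5 + 2×1
Count of 25: 4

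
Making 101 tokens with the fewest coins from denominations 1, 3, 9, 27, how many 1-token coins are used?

101 = 3×27 + 2×9 + 2×1
Count of 1: 2

2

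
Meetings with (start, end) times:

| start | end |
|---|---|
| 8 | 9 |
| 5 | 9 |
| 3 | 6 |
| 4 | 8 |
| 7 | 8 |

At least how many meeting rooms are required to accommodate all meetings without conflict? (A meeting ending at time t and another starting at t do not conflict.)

Count concurrent intervals with a sweep; the peak is the room count.
Events (time:±→running): 3:+→1 4:+→2 5:+→3 … peak 3.

3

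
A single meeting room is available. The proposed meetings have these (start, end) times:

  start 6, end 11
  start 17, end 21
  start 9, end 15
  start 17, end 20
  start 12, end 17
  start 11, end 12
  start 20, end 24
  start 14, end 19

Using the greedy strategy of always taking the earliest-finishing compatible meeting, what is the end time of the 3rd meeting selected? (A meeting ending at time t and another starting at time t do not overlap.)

Sort by end time and greedily take each interval whose start is ≥ the last chosen end.
Sorted by end: (6,11)  (11,12)  (9,15)  (12,17)  (14,19)  (17,20)  (17,21)  (20,24)
take (6,11); take (11,12); take (12,17); take (17,20); skip (17,21); take (20,24).
Selected: (6,11) (11,12) (12,17) (17,20) (20,24)

17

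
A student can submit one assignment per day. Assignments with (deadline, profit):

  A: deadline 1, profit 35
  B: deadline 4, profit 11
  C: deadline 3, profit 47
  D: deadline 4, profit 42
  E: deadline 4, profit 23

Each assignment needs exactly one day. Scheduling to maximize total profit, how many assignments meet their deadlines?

4

Take jobs in profit order; each goes to the latest open slot no later than its deadline.
By profit: C(d3,47), D(d4,42), A(d1,35), E(d4,23), B(d4,11)
C→slot 3; D→slot 4; A→slot 1; E→slot 2; B skipped.
4 of 5 scheduled.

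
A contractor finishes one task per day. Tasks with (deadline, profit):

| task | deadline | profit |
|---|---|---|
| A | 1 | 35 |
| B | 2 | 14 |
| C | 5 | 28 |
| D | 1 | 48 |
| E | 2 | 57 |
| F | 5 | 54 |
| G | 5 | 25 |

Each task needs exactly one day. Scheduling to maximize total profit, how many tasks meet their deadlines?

5

Sort by profit descending; place each in the latest free slot ≤ its deadline.
Profit order: E=57 F=54 D=48 A=35 C=28 G=25 B=14
Assign: E→slot 2, F→slot 5, D→slot 1, A skipped, C→slot 4, G→slot 3, B skipped.
Slots: [1:D] [2:E] [3:G] [4:C] [5:F]
5 of 7 scheduled.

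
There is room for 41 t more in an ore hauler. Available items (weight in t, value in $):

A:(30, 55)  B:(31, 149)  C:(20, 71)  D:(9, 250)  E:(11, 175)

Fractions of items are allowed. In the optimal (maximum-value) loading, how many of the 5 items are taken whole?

2

Order: D (250/9=27.78) > E (175/11=15.91) > B (149/31=4.81) > C (71/20=3.55) > A (55/30=1.83)
Fill: take D (9 @ 250) → take E (11 @ 175) → take 21/31 of B → 100.94; 41/41 used.
2 item(s) taken whole; one partial (take 21/31 of B).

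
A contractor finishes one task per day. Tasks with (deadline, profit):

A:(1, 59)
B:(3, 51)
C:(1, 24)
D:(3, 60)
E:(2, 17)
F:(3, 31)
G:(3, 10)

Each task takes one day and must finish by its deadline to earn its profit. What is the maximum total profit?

170

Profit order: D=60 A=59 B=51 F=31 C=24 E=17 G=10
Assign: D→slot 3, A→slot 1, B→slot 2, F skipped, C skipped, E skipped, G skipped.
Slots: [1:A] [2:B] [3:D]
Profit = 59 + 51 + 60 = 170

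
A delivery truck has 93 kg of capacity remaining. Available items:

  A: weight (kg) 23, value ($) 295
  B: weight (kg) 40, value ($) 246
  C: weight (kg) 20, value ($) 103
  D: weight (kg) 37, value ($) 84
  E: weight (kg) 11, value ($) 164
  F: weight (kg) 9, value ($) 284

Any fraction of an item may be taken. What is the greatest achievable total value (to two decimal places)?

1040.50

Ratios (sorted): F 31.56, E 14.91, A 12.83, B 6.15, C 5.15, D 2.27
take F (9 @ 284); take E (11 @ 164); take A (23 @ 295); take B (40 @ 246); take 10/20 of C → 51.50. Capacity used 93/93.
Total value = 1040.50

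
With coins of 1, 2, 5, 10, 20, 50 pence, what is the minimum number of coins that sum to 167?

6

Greedy: take as many of the largest coin as possible, then repeat with the remainder.
167 − 3×50→17 − 1×10→7 − 1×5→2 − 1×2→0
Total coins = 3 + 1 + 1 + 1 = 6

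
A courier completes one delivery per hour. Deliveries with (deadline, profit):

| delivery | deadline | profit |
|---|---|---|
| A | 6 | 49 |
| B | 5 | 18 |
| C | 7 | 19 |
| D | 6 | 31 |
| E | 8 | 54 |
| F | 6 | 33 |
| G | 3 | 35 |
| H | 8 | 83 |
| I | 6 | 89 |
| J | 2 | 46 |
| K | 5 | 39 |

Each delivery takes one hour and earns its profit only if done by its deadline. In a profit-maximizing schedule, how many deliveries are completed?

Take jobs in profit order; each goes to the latest open slot no later than its deadline.
By profit: I(d6,89), H(d8,83), E(d8,54), A(d6,49), J(d2,46), K(d5,39), G(d3,35), F(d6,33), D(d6,31), C(d7,19), B(d5,18)
I→slot 6; H→slot 8; E→slot 7; A→slot 5; J→slot 2; K→slot 4; G→slot 3; F→slot 1; D skipped; C skipped; B skipped.
8 of 11 scheduled.

8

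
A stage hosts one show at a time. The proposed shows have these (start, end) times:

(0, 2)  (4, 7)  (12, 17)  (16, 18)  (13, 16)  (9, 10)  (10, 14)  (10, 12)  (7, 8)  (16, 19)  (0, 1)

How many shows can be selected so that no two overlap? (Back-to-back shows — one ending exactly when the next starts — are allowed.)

7

Sorted by end: (0,1)  (0,2)  (4,7)  (7,8)  (9,10)  (10,12)  (10,14)  (13,16)  (12,17)  (16,18)  (16,19)
take (0,1); skip (0,2); take (4,7); take (7,8); take (9,10); take (10,12); skip (10,14); take (13,16); take (16,18).
Selected 7 shows.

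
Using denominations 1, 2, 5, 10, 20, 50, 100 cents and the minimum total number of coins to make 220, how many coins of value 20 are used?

220 = 2×100 + 1×20
Count of 20: 1

1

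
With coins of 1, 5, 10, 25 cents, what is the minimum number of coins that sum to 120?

6

Use the largest denomination that fits, subtract, and repeat.
120 = 4×25 + 2×10
Total coins = 4 + 2 = 6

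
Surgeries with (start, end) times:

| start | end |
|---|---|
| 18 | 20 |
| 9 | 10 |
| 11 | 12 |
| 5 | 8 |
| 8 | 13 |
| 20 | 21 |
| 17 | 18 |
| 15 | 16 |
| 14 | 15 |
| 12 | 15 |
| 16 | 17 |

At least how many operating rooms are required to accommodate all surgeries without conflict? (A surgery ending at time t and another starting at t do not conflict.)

2

Events (time:±→running): 5:+→1 8:-→0 8:+→1 9:+→2 … peak 2.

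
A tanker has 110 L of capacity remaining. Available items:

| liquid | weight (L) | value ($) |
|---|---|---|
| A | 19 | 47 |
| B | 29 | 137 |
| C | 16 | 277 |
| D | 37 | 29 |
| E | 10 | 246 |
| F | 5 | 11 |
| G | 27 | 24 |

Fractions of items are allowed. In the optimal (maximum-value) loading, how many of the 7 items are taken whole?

Sort by value per unit weight and fill in that order.
Order: E (246/10=24.60) > C (277/16=17.31) > B (137/29=4.72) > A (47/19=2.47) > F (11/5=2.20) > G (24/27=0.89) > D (29/37=0.78)
Fill: take E (10 @ 246) → take C (16 @ 277) → take B (29 @ 137) → take A (19 @ 47) → take F (5 @ 11) → take G (27 @ 24) → take 4/37 of D → 3.14; 110/110 used.
6 item(s) taken whole; one partial (take 4/37 of D).

6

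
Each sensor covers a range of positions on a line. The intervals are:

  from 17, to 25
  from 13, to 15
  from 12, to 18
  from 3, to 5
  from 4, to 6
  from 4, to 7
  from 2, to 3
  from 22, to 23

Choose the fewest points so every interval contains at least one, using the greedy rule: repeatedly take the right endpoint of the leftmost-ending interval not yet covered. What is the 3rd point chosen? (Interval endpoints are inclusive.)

By right end: [2,3]  [3,5]  [4,6]  [4,7]  [13,15]  [12,18]  [22,23]  [17,25]
[2,3] uncovered → point at 3; [4,6] uncovered → point at 6; [13,15] uncovered → point at 15; [22,23] uncovered → point at 23.
Points: 3, 6, 15, 23 (4 total).

15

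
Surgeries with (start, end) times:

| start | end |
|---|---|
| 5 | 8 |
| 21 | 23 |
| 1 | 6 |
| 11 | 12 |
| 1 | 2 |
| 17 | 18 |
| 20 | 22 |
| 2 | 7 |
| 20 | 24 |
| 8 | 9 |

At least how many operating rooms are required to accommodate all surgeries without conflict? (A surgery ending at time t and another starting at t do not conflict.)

3

The answer is the maximum number of intervals overlapping at any instant.
starts: [1, 1, 2, 5, 8, 11, 17, 20, 20, 21]
ends:   [2, 6, 7, 8, 9, 12, 18, 22, 23, 24]
s1→1 s1→2 e2→1 s2→2 s5→3  — peak 3.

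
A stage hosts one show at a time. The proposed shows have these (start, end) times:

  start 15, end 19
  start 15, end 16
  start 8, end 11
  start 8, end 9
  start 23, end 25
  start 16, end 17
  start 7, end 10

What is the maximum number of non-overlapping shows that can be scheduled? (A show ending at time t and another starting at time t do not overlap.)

4

Order by finish time; keep every interval that doesn't clash with the previous kept one.
Sorted by end: (8,9)  (7,10)  (8,11)  (15,16)  (16,17)  (15,19)  (23,25)
take (8,9); skip (7,10); skip (8,11); take (15,16); take (16,17); skip (15,19); take (23,25).
Selected 4 shows.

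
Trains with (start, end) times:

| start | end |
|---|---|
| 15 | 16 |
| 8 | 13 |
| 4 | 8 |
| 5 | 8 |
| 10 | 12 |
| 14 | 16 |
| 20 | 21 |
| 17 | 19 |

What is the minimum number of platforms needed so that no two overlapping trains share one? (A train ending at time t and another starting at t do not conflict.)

The answer is the maximum number of intervals overlapping at any instant.
Events (time:±→running): 4:+→1 5:+→2 … peak 2.

2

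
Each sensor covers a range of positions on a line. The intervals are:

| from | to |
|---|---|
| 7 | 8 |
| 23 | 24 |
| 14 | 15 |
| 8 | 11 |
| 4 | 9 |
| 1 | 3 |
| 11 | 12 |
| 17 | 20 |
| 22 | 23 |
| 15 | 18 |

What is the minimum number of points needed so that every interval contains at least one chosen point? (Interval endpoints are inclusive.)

By right end: [1,3]  [7,8]  [4,9]  [8,11]  [11,12]  [14,15]  [15,18]  [17,20]  [22,23]  [23,24]
[1,3] uncovered → point at 3; [7,8] uncovered → point at 8; [11,12] uncovered → point at 12; [14,15] uncovered → point at 15; [17,20] uncovered → point at 20; [22,23] uncovered → point at 23.
Points: 3, 8, 12, 15, 20, 23 (6 total).

6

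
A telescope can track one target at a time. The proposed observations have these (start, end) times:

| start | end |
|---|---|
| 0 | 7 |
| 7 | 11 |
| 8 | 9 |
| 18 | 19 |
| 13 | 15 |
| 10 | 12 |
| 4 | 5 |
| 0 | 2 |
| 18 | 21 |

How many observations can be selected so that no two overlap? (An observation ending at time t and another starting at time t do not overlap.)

Order by finish time; keep every interval that doesn't clash with the previous kept one.
By end time: (0,2), (4,5), (0,7), (8,9), (7,11), (10,12), (13,15), (18,19), (18,21).
Pick (0,2); next start ≥ 2 → (4,5); next start ≥ 5 → (8,9); next start ≥ 9 → (10,12); next start ≥ 12 → (13,15); next start ≥ 15 → (18,19).
Selected 6 observations.

6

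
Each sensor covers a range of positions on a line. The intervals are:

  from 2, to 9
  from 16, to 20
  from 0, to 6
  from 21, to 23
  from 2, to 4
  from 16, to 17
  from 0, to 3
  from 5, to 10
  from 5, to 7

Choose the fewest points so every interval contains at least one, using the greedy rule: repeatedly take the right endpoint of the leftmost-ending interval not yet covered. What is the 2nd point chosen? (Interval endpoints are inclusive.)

7

Process intervals by earliest right end; each time one isn't hit yet, stab at its right endpoint.
By right end: [0,3]  [2,4]  [0,6]  [5,7]  [2,9]  [5,10]  [16,17]  [16,20]  [21,23]
[0,3] uncovered → point at 3; [5,7] uncovered → point at 7; [16,17] uncovered → point at 17; [21,23] uncovered → point at 23.
Points: 3, 7, 17, 23 (4 total).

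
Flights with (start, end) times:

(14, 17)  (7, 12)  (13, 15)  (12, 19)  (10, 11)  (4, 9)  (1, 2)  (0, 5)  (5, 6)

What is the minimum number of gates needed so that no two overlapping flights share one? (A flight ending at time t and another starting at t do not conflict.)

3

Events (time:±→running): 0:+→1 1:+→2 2:-→1 4:+→2 5:-→1 5:+→2 6:-→1 7:+→2 9:-→1 10:+→2 11:-→1 12:-→0 12:+→1 13:+→2 14:+→3 … peak 3.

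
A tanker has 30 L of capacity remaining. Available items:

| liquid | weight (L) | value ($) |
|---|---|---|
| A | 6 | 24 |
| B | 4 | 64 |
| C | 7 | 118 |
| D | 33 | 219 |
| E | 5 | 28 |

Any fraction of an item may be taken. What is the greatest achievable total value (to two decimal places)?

308.09

Order: C (118/7=16.86) > B (64/4=16.00) > D (219/33=6.64) > E (28/5=5.60) > A (24/6=4.00)
Fill: take C (7 @ 118) → take B (4 @ 64) → take 19/33 of D → 126.09; 30/30 used.
Total value = 308.09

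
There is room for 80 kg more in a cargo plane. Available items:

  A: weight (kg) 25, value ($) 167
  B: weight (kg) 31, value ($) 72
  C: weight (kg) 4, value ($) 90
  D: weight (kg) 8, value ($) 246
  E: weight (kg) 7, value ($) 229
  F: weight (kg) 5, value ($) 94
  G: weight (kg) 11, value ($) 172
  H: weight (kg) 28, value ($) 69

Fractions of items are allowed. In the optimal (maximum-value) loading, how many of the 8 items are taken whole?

6

Sort by value per unit weight and fill in that order.
Ratios (sorted): E 32.71, D 30.75, C 22.50, F 18.80, G 15.64, A 6.68, H 2.46, B 2.32
take E (7 @ 229); take D (8 @ 246); take C (4 @ 90); take F (5 @ 94); take G (11 @ 172); take A (25 @ 167); take 20/28 of H → 49.29. Capacity used 80/80.
6 item(s) taken whole; one partial (take 20/28 of H).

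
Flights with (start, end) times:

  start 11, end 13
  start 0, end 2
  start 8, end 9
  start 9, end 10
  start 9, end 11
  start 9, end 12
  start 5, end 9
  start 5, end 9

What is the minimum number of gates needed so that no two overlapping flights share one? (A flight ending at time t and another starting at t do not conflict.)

3

The answer is the maximum number of intervals overlapping at any instant.
Events (time:±→running): 0:+→1 2:-→0 5:+→1 5:+→2 8:+→3 … peak 3.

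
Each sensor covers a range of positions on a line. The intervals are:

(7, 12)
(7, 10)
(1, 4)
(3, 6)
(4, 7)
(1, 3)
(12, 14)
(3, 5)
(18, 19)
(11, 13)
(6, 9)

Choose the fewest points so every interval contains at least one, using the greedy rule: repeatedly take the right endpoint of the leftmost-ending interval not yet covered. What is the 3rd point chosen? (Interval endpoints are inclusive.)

13

Sort by right endpoint; whenever an interval is uncovered, place a point at its right end.
By right end: [1,3]  [1,4]  [3,5]  [3,6]  [4,7]  [6,9]  [7,10]  [7,12]  [11,13]  [12,14]  [18,19]
[1,3] uncovered → point at 3; [4,7] uncovered → point at 7; [11,13] uncovered → point at 13; [18,19] uncovered → point at 19.
Points: 3, 7, 13, 19 (4 total).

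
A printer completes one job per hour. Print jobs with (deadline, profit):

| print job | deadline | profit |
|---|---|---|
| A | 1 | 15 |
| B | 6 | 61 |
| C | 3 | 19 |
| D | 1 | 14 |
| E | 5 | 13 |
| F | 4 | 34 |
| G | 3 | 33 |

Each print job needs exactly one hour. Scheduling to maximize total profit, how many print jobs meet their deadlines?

6

Take jobs in profit order; each goes to the latest open slot no later than its deadline.
Profit order: B=61 F=34 G=33 C=19 A=15 D=14 E=13
Assign: B→slot 6, F→slot 4, G→slot 3, C→slot 2, A→slot 1, D skipped, E→slot 5.
Slots: [1:A] [2:C] [3:G] [4:F] [5:E] [6:B]
6 of 7 scheduled.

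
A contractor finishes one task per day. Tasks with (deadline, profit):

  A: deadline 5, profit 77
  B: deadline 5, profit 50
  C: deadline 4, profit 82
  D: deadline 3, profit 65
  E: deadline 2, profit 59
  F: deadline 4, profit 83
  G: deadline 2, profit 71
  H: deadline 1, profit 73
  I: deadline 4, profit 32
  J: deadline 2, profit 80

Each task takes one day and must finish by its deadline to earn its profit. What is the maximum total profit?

395

Sort by profit descending; place each in the latest free slot ≤ its deadline.
Profit order: F=83 C=82 J=80 A=77 H=73 G=71 D=65 E=59 B=50 I=32
Assign: F→slot 4, C→slot 3, J→slot 2, A→slot 5, H→slot 1, G skipped, D skipped, E skipped, B skipped, I skipped.
Slots: [1:H] [2:J] [3:C] [4:F] [5:A]
Profit = 73 + 80 + 82 + 83 + 77 = 395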